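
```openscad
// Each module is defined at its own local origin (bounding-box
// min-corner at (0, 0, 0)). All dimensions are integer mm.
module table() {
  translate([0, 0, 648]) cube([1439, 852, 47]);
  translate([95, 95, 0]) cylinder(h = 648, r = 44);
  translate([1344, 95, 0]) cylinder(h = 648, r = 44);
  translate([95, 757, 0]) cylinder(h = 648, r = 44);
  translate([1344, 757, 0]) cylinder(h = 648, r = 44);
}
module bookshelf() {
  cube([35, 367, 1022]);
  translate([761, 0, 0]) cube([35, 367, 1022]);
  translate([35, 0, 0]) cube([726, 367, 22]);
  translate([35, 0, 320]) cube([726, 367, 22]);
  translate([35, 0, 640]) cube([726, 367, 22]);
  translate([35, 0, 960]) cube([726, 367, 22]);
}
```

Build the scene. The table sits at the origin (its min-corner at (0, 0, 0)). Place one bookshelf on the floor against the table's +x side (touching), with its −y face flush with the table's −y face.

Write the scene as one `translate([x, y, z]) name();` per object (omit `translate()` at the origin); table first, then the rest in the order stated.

table();
translate([1439, 0, 0]) bookshelf();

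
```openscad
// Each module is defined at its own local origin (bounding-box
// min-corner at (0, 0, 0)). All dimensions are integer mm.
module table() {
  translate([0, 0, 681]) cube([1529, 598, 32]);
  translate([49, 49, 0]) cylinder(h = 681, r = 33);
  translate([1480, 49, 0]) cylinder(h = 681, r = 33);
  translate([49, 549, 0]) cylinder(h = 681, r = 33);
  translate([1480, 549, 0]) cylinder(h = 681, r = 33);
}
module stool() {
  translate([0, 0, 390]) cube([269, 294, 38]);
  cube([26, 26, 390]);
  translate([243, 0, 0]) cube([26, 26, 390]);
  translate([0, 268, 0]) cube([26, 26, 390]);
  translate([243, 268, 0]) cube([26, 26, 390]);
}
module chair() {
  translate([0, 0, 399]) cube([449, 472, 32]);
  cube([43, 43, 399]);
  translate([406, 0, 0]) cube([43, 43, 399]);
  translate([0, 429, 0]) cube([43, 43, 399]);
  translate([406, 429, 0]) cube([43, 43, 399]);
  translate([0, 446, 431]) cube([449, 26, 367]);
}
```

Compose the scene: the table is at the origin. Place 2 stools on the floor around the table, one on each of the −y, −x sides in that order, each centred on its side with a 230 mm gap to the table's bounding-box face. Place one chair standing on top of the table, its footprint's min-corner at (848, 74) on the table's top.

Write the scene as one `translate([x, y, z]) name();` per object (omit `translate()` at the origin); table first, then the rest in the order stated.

table();
translate([630, -524, 0]) stool();
translate([-499, 152, 0]) stool();
translate([848, 74, 713]) chair();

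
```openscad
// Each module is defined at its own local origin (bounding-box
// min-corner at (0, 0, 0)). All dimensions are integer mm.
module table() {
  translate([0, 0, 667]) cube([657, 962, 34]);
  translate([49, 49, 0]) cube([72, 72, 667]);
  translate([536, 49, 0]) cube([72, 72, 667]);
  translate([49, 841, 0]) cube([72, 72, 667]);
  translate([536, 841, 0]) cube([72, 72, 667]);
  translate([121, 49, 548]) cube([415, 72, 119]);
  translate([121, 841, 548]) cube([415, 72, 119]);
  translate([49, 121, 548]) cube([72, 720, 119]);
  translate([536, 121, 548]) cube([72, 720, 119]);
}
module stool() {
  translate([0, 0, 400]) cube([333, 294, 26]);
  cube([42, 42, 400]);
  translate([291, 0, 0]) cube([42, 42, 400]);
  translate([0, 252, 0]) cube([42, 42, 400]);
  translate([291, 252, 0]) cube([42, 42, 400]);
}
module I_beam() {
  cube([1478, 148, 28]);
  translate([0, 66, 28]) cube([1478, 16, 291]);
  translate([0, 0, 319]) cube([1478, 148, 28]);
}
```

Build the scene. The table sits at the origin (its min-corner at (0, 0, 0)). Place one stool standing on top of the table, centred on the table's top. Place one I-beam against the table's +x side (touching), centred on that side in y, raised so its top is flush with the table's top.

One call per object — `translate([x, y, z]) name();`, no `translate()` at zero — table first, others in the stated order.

table();
translate([162, 334, 701]) stool();
translate([657, 407, 354]) I_beam();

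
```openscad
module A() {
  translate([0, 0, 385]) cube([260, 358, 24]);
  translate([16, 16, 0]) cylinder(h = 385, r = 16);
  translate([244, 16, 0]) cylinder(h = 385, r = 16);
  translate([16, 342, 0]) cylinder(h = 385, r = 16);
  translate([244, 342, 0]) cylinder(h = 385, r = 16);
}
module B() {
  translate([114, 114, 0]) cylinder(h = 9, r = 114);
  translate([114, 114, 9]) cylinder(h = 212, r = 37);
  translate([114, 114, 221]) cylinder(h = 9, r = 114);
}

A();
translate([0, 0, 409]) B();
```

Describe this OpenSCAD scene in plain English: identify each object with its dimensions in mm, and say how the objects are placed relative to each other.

A is a simple wooden stool: a rectangular seat 260 mm (x) by 358 mm (y), 24 mm thick, top face at z = 409 mm, on four round legs, each 32 mm in diameter. The legs rest on z = 0, each leg's axis is inset half a diameter from the nearest pair of seat edges (so the leg's bounding box is flush with the corner).

B is a spool: two coaxial disc flanges of radius 114 mm and thickness 9 mm, joined by a core cylinder of radius 37 mm and height 212 mm. The lower flange rests on z = 0 and the three cylinders share a vertical axis.

The spool is on top of the stool.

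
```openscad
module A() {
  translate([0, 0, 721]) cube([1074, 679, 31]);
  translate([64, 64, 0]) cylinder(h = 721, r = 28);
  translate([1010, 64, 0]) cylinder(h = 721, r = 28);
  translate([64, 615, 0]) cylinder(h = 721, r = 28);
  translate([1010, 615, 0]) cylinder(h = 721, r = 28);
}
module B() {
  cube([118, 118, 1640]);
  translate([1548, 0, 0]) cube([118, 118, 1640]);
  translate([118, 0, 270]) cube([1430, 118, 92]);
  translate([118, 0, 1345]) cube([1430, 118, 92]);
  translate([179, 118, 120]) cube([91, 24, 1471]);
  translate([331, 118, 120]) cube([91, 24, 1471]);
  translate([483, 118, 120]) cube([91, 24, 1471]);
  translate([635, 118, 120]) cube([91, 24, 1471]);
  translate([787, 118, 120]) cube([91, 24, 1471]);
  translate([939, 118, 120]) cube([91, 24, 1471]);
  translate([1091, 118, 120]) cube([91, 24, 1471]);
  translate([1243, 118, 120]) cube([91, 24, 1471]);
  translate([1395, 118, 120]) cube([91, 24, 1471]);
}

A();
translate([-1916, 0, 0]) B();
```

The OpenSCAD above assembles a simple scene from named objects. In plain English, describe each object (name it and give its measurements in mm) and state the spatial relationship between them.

A is a table: top 1074 mm (x) × 679 mm (y), 31 mm thick, upper face at z = 752 mm, on four round legs of 56 mm diameter, each leg's bounding box inset 36 mm from the nearest pair of top edges, running from z = 0 to the bottom of the top.

B is a fence section. Two 118×118 mm posts, 1640 mm tall, stand on the floor with a clear span of 1430 mm between their inner faces. Two horizontal rails of 118×92 mm section span the gap between the posts with their undersides at z = 270 mm and z = 1345 mm, flush with the posts' −y face. 9 pickets, each 91 mm wide, 24 mm thick and 1471 mm tall, are fixed to the +y face of the rails with their bottoms at z = 120 mm, evenly spaced across the span with equal gaps (rounded down to the nearest mm) at the −x end and between each pair — any rounding remainder accumulates at the +x end.

The fence section is on the floor beside the table on its −x side.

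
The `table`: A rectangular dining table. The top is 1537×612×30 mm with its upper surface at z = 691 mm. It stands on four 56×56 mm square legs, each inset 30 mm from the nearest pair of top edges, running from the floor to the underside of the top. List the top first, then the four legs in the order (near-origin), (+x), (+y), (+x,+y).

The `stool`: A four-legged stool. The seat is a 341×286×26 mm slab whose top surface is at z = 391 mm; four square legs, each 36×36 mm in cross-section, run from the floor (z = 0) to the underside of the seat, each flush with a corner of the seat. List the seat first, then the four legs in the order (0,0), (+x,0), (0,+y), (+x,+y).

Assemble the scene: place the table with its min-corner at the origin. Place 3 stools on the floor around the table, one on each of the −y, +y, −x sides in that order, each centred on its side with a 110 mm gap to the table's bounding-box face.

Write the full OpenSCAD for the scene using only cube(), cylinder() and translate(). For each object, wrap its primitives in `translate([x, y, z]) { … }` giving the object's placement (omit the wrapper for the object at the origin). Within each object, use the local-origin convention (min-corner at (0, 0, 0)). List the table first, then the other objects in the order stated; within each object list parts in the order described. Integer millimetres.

translate([0, 0, 661]) cube([1537, 612, 30]);
translate([30, 30, 0]) cube([56, 56, 661]);
translate([1451, 30, 0]) cube([56, 56, 661]);
translate([30, 526, 0]) cube([56, 56, 661]);
translate([1451, 526, 0]) cube([56, 56, 661]);
translate([598, -396, 0]) {
  translate([0, 0, 365]) cube([341, 286, 26]);
  cube([36, 36, 365]);
  translate([305, 0, 0]) cube([36, 36, 365]);
  translate([0, 250, 0]) cube([36, 36, 365]);
  translate([305, 250, 0]) cube([36, 36, 365]);
}
translate([598, 722, 0]) {
  translate([0, 0, 365]) cube([341, 286, 26]);
  cube([36, 36, 365]);
  translate([305, 0, 0]) cube([36, 36, 365]);
  translate([0, 250, 0]) cube([36, 36, 365]);
  translate([305, 250, 0]) cube([36, 36, 365]);
}
translate([-451, 163, 0]) {
  translate([0, 0, 365]) cube([341, 286, 26]);
  cube([36, 36, 365]);
  translate([305, 0, 0]) cube([36, 36, 365]);
  translate([0, 250, 0]) cube([36, 36, 365]);
  translate([305, 250, 0]) cube([36, 36, 365]);
}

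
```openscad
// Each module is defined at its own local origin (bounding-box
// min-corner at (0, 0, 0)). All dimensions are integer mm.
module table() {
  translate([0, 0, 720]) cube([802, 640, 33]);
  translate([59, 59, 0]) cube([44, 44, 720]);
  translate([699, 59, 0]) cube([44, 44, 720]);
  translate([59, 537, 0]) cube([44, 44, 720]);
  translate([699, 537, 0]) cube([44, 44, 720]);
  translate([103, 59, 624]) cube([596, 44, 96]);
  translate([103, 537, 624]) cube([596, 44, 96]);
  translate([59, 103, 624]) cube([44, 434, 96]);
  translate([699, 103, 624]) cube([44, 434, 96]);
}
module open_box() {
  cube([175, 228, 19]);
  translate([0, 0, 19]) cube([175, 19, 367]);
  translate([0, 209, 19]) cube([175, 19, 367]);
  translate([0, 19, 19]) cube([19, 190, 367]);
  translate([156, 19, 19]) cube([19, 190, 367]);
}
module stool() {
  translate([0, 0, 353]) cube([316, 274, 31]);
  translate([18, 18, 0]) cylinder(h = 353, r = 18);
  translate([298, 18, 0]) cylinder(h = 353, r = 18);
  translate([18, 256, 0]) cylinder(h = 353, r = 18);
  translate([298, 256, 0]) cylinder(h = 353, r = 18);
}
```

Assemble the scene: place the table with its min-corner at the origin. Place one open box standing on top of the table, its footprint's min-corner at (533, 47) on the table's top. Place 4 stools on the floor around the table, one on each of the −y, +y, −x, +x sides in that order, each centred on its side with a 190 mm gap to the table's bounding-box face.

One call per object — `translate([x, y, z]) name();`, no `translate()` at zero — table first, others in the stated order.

table();
translate([533, 47, 753]) open_box();
translate([243, -464, 0]) stool();
translate([243, 830, 0]) stool();
translate([-506, 183, 0]) stool();
translate([992, 183, 0]) stool();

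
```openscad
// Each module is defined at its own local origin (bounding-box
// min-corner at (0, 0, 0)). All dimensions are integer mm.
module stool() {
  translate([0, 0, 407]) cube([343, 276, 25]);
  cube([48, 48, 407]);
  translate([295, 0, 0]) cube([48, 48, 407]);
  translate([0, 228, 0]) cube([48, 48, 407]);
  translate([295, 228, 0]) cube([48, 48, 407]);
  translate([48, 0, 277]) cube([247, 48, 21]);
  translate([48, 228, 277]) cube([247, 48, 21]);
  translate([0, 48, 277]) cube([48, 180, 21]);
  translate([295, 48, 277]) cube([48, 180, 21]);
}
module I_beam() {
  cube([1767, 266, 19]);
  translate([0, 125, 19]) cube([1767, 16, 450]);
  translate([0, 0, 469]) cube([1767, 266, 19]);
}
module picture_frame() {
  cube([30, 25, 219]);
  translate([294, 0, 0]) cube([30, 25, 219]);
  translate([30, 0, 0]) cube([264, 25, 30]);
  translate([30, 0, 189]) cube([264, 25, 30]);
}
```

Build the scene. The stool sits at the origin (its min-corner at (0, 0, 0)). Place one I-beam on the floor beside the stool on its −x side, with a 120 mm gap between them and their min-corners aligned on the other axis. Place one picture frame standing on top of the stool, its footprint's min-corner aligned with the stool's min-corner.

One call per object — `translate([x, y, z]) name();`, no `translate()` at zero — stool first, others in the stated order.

stool();
translate([-1887, 0, 0]) I_beam();
translate([0, 0, 432]) picture_frame();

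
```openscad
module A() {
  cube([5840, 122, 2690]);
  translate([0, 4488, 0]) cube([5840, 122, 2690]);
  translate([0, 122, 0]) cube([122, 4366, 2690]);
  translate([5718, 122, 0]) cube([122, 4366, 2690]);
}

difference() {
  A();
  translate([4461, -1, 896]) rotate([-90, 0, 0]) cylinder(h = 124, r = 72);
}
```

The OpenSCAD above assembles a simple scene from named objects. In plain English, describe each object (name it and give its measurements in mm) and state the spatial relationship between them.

A is a box-shaped house frame (walls only): outside footprint 5840×4610 mm, wall height 2690 mm, wall thickness 122 mm. The two y-facing walls run the full x-width; the two x-facing walls fit between the inner faces of the y-facing walls.

The house frame has a circular hole of radius 72 mm through its front wall, centred at (x = 4461, z = 896).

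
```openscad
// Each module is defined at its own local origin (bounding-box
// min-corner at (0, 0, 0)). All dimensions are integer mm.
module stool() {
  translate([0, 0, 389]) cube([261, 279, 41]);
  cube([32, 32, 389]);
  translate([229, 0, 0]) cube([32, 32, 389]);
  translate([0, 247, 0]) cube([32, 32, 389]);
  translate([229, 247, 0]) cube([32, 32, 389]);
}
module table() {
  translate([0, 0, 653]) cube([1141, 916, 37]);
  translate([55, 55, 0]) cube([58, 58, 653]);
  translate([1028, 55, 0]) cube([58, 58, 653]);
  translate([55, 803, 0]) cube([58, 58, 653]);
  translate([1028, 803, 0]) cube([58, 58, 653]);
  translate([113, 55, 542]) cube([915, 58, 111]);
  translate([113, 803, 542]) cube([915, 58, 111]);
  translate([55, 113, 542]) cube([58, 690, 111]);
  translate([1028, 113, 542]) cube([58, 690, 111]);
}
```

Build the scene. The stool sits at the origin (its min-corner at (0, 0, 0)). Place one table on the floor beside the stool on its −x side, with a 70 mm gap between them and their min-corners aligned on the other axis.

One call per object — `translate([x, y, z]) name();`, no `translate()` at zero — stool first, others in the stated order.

stool();
translate([-1211, 0, 0]) table();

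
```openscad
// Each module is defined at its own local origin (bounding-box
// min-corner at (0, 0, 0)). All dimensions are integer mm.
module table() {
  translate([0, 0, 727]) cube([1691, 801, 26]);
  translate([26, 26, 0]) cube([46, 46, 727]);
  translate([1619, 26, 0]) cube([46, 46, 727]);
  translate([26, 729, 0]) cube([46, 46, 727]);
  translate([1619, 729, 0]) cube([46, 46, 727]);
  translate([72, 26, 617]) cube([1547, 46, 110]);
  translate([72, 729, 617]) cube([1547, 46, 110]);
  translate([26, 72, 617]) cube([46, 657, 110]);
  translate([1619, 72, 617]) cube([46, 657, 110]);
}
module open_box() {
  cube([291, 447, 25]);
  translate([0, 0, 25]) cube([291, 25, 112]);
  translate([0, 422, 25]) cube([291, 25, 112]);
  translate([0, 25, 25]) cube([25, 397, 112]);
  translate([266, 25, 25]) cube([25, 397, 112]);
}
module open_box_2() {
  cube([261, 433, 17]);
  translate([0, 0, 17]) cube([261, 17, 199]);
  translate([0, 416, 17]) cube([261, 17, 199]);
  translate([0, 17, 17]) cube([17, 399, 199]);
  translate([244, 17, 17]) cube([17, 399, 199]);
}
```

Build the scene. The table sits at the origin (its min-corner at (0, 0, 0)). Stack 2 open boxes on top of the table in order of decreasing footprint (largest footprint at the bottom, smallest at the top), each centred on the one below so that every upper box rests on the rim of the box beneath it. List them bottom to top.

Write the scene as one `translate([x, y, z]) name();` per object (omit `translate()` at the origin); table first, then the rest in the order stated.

table();
translate([700, 177, 753]) open_box();
translate([715, 184, 890]) open_box_2();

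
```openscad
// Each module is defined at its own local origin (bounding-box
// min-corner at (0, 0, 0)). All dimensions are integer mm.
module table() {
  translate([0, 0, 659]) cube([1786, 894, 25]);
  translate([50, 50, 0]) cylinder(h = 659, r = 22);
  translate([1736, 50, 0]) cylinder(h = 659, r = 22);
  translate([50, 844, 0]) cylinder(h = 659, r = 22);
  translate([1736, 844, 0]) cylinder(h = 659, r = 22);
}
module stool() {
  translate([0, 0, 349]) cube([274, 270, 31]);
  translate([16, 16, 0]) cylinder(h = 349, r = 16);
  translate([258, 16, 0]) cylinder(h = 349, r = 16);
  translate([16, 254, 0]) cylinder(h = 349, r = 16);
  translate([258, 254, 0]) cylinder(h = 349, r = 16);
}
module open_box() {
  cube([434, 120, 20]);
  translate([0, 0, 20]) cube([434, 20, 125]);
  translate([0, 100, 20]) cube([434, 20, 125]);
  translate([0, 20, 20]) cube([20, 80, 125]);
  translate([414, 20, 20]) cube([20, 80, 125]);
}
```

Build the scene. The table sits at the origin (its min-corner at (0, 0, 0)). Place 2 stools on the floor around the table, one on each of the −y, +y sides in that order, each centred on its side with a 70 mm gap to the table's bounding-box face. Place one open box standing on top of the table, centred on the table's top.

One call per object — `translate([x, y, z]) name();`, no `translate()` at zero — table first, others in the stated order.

table();
translate([756, -340, 0]) stool();
translate([756, 964, 0]) stool();
translate([676, 387, 684]) open_box();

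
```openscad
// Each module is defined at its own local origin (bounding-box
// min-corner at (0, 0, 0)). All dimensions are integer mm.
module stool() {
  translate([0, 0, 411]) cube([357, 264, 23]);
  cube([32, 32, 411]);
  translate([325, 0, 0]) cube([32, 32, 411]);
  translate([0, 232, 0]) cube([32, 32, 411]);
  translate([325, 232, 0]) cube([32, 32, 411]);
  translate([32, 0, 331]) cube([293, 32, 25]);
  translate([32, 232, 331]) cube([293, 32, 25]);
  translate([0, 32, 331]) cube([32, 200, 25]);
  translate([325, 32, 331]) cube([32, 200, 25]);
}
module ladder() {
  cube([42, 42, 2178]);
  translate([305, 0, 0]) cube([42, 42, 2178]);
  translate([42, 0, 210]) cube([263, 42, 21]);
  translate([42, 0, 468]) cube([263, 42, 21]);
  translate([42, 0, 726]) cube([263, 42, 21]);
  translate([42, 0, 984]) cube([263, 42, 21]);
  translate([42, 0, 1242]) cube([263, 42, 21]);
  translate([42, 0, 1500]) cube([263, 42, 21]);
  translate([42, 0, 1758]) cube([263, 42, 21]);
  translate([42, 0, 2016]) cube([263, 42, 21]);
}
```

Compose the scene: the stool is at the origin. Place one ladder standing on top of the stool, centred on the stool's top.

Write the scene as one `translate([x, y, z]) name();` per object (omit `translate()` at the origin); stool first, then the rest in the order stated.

stool();
translate([5, 111, 434]) ladder();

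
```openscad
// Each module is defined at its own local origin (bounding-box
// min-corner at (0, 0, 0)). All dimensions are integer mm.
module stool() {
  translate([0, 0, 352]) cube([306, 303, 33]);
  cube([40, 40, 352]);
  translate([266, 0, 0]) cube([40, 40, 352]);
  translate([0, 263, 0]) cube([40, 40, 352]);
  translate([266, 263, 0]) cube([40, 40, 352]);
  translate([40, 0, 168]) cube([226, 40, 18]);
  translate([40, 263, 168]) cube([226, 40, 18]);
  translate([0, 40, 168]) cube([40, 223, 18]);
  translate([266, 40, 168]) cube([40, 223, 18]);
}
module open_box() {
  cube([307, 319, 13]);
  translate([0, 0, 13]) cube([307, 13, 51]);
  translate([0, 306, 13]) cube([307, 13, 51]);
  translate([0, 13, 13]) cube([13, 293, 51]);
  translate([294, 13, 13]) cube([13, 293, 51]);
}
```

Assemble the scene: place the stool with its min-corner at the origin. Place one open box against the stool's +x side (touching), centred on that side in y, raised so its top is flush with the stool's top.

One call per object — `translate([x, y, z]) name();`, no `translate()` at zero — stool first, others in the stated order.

stool();
translate([306, -8, 321]) open_box();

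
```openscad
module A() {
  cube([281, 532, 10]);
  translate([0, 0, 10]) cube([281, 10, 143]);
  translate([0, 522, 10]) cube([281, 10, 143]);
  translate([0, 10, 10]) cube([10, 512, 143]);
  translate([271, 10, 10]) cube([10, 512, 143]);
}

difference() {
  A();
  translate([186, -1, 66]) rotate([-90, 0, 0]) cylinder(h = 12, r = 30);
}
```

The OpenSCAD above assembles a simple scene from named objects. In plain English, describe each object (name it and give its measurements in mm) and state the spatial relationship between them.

A is an open storage box with external size 281×532×153 mm and wall thickness 10 mm (the base is also 10 mm thick). The base covers the whole footprint; the four walls stand on the base, with the y-facing walls full-width and the x-facing walls fitting between their inner faces.

The open box has a circular hole of radius 30 mm through its front wall, centred at (x = 186, z = 66).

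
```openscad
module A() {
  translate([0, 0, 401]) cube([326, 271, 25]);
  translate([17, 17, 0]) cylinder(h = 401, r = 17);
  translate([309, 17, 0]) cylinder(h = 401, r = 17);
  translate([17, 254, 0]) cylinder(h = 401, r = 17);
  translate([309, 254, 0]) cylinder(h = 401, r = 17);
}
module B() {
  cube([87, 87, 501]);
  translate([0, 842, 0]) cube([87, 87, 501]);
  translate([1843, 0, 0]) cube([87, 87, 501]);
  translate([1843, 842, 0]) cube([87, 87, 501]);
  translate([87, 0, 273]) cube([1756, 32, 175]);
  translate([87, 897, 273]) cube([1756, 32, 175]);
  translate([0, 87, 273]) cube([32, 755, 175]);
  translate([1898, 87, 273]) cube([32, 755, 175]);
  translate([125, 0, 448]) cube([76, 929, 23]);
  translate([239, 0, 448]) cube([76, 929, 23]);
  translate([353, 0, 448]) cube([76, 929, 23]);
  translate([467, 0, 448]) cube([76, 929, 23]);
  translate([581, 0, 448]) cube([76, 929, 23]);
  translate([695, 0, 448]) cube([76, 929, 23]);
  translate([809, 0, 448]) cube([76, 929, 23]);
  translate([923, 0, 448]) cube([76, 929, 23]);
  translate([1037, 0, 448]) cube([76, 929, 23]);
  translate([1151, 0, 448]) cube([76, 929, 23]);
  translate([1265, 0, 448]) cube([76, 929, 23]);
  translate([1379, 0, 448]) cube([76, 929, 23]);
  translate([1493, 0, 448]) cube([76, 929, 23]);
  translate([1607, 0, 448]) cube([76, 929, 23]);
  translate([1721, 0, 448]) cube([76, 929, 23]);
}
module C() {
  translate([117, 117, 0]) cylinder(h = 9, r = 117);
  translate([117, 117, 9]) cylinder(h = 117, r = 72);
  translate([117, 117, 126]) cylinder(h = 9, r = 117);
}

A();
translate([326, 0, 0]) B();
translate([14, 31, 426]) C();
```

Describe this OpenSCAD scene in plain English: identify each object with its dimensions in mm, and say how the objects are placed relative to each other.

A is a simple wooden stool: a rectangular seat 326 mm (x) by 271 mm (y), 25 mm thick, top face at z = 426 mm, on four round legs, each 34 mm in diameter. The legs rest on z = 0, each leg's axis is inset half a diameter from the nearest pair of seat edges (so the leg's bounding box is flush with the corner).

B is a bed frame 1930 mm long (x) by 929 mm wide (y). Four 87×87 mm corner posts, 501 mm tall, at the corners of the footprint. Four rails of 32 mm thickness and 175 mm height run between adjacent posts with their undersides at z = 273 mm, their outer faces flush with the outside of the frame (the two x-running rails run between the posts' inner faces; the two y-running rails run between the posts' inner faces). 15 slats, each 76 mm wide (x) and 23 mm thick, lie across the top of the two x-running rails, running the full 929 mm width of the frame in y; the slats are evenly spaced along x between the inner faces of the end posts with equal gaps (rounded down to the nearest mm) at the −x end and between each pair — any rounding remainder accumulates at the +x end.

C is a spool: two coaxial disc flanges of radius 117 mm and thickness 9 mm, joined by a core cylinder of radius 72 mm and height 117 mm. The lower flange rests on z = 0 and the three cylinders share a vertical axis.

The bed frame is against the stool's +x side, with their −y faces flush. The spool is on top of the stool.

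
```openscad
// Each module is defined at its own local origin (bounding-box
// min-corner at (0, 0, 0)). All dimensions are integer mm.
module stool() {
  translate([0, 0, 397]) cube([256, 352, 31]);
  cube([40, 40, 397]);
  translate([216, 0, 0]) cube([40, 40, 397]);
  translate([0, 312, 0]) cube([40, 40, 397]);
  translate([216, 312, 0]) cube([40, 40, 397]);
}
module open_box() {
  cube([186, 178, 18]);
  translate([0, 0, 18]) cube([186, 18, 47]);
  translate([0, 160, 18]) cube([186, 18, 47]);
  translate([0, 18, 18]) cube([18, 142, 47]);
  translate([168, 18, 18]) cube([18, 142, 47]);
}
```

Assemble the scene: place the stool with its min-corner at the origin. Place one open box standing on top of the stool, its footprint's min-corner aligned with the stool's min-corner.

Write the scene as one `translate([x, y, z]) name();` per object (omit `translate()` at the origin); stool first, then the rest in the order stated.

stool();
translate([0, 0, 428]) open_box();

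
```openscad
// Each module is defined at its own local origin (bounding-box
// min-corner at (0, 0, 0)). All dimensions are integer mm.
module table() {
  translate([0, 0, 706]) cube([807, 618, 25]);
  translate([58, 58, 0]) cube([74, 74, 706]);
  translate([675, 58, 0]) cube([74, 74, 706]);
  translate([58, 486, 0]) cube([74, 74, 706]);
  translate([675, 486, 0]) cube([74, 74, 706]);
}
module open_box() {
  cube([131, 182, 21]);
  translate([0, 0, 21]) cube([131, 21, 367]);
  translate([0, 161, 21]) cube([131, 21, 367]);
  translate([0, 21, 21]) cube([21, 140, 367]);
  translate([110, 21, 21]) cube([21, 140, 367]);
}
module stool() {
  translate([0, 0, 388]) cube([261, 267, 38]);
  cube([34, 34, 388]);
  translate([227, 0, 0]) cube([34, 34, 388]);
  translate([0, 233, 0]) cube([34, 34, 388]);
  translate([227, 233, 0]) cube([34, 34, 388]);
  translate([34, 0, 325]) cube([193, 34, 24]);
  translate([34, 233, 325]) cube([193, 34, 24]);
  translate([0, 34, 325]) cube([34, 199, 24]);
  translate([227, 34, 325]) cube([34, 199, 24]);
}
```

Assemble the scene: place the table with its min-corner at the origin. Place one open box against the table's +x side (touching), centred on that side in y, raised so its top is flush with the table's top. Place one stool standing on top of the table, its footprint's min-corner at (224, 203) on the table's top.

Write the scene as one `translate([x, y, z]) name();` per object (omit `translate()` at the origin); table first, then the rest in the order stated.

table();
translate([807, 218, 343]) open_box();
translate([224, 203, 731]) stool();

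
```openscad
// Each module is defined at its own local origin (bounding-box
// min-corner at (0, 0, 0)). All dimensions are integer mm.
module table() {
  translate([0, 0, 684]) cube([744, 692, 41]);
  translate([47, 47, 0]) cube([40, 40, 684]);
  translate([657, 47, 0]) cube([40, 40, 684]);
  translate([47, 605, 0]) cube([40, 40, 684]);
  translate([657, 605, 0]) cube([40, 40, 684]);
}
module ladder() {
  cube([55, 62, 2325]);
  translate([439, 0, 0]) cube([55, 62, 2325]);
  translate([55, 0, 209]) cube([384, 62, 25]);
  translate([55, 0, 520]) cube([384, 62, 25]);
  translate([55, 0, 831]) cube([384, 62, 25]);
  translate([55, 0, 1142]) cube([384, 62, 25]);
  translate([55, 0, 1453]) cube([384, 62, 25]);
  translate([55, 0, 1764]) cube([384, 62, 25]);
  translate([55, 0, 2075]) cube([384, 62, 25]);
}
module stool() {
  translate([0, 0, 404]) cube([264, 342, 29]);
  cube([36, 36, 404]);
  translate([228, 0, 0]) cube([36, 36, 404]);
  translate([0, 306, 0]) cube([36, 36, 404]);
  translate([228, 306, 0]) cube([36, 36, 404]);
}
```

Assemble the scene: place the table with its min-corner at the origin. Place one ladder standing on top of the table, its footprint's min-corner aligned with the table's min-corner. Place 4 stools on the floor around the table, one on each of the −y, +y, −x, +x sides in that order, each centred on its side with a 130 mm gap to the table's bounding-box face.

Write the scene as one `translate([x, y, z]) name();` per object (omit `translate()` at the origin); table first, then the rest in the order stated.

table();
translate([0, 0, 725]) ladder();
translate([240, -472, 0]) stool();
translate([240, 822, 0]) stool();
translate([-394, 175, 0]) stool();
translate([874, 175, 0]) stool();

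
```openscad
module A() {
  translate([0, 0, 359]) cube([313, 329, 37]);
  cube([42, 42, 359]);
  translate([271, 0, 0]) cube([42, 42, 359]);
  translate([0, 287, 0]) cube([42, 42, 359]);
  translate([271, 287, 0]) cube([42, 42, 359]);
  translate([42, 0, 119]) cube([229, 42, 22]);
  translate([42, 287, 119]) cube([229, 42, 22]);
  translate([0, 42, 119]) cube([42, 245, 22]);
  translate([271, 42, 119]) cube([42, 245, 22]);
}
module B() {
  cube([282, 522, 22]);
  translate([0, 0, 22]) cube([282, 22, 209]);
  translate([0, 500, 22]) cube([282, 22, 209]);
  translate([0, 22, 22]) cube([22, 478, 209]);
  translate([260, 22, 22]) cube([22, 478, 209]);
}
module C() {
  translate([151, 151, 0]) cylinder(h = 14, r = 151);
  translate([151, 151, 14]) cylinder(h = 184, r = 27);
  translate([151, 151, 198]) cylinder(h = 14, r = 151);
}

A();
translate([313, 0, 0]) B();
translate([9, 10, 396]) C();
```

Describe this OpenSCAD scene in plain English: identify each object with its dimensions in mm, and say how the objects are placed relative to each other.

A is a four-legged stool. The seat is 313×329 mm, 37 mm thick, top at z = 396 mm. It stands on four square legs, each 42×42 mm in cross-section, from z = 0 to the seat underside, each flush with a corner of the seat. Four stretchers, 42 mm wide and 22 mm tall, connect adjacent legs with their undersides at z = 119 mm, each running between the inner faces of the legs it joins and aligned with the legs' outer faces on the other axis.

B is an open-topped rectangular box: outside dimensions 282×522×231 mm, with a uniform wall and base thickness of 22 mm. The base is a full 282×522 slab on the floor; four walls sit on top of the base. The front and back walls (the −y and +y sides) span the full width; the two side walls fit between them.

C is a spool: two coaxial disc flanges of radius 151 mm and thickness 14 mm, joined by a core cylinder of radius 27 mm and height 184 mm. The lower flange rests on z = 0 and the three cylinders share a vertical axis.

The open box is against the stool's +x side, with their −y faces flush. The spool is on top of the stool.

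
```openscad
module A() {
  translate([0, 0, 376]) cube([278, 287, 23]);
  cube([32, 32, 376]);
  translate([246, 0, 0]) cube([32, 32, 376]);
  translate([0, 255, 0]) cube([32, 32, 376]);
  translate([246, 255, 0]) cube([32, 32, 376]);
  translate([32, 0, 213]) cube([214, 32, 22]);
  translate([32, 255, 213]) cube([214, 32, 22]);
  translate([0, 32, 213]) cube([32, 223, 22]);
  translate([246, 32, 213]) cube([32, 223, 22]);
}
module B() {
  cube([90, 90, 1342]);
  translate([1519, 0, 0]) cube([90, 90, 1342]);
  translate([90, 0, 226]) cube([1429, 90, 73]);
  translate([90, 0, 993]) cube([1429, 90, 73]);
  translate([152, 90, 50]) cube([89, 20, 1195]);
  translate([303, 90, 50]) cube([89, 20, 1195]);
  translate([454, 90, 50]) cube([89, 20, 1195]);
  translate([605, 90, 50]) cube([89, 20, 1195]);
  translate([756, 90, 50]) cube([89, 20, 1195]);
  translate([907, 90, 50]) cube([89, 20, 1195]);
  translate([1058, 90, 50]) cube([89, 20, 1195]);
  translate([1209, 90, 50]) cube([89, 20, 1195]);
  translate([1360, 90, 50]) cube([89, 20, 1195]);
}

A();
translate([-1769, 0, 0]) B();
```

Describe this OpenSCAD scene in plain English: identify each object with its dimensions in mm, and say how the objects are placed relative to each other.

A is a simple wooden stool: a rectangular seat 278 mm (x) by 287 mm (y), 23 mm thick, top face at z = 399 mm, on four square legs, each 32×32 mm in cross-section. The legs rest on z = 0, each flush with a corner of the seat. Four stretchers, 32 mm wide and 22 mm tall, connect adjacent legs with their undersides at z = 213 mm, each running between the inner faces of the legs it joins and aligned with the legs' outer faces on the other axis.

B is a fence section. Two 90×90 mm posts, 1342 mm tall, stand on the floor with a clear span of 1429 mm between their inner faces. Two horizontal rails of 90×73 mm section span the gap between the posts with their undersides at z = 226 mm and z = 993 mm, flush with the posts' −y face. 9 pickets, each 89 mm wide, 20 mm thick and 1195 mm tall, are fixed to the +y face of the rails with their bottoms at z = 50 mm, evenly spaced across the span with equal gaps (rounded down to the nearest mm) at the −x end and between each pair — any rounding remainder accumulates at the +x end.

The fence section is on the floor beside the stool on its −x side.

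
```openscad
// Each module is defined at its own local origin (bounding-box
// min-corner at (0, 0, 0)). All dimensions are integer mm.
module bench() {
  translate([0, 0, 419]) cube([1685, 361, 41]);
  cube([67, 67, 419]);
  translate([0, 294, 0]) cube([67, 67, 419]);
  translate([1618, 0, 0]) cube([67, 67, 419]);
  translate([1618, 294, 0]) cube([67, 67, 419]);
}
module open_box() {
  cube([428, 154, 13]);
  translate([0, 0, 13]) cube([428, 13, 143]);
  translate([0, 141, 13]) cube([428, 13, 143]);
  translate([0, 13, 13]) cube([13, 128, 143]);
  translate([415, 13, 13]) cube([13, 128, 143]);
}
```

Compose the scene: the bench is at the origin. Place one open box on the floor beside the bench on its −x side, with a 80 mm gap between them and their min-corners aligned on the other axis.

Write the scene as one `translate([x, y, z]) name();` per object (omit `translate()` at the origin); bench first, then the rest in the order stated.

bench();
translate([-508, 0, 0]) open_box();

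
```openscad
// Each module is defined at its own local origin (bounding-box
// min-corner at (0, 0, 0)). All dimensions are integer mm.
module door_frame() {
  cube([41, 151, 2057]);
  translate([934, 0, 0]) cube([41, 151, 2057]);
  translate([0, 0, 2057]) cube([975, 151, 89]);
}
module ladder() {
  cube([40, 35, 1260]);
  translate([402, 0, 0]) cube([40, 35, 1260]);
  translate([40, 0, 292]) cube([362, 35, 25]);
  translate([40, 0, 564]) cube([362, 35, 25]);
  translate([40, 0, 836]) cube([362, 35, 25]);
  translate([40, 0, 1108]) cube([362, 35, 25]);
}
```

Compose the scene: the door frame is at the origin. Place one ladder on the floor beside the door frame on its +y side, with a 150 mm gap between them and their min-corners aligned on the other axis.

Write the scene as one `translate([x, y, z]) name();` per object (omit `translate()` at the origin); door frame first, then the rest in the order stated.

door_frame();
translate([0, 301, 0]) ladder();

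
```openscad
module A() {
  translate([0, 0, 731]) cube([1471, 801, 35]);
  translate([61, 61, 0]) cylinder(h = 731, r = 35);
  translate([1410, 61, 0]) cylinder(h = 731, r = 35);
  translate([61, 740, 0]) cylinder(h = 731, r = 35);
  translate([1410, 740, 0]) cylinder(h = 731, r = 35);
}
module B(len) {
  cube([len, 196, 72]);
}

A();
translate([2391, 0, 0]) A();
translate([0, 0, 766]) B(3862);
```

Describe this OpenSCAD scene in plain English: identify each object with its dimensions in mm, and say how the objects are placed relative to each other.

A is a rectangular dining table. The top is 1471×801×35 mm with its upper surface at z = 766 mm. It stands on four round legs of 70 mm diameter, each leg's bounding box inset 26 mm from the nearest pair of top edges, running from the floor to the underside of the top.

B is a rectangular beam 3862 mm long (x), 196 mm deep (y), 72 mm thick (z).

The beam spans the tops of two tables placed 920 mm apart, resting at z = 766 mm.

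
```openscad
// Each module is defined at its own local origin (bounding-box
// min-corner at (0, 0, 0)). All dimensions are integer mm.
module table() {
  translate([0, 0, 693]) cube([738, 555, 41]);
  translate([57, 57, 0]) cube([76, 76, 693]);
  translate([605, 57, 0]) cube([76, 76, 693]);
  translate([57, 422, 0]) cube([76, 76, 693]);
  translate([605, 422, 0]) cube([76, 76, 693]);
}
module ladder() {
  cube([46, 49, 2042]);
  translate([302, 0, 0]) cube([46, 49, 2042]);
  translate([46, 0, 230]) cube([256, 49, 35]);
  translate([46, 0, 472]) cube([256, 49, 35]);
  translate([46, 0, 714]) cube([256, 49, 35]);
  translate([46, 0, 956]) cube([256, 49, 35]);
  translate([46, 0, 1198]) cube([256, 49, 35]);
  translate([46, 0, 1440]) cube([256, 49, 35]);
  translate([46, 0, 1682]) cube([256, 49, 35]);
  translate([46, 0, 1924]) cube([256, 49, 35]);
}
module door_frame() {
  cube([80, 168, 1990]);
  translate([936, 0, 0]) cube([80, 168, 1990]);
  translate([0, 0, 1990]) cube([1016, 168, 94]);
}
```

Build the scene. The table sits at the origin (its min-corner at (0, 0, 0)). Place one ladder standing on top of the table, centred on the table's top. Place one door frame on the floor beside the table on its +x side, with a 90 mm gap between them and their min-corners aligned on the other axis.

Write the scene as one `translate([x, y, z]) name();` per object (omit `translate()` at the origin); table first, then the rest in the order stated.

table();
translate([195, 253, 734]) ladder();
translate([828, 0, 0]) door_frame();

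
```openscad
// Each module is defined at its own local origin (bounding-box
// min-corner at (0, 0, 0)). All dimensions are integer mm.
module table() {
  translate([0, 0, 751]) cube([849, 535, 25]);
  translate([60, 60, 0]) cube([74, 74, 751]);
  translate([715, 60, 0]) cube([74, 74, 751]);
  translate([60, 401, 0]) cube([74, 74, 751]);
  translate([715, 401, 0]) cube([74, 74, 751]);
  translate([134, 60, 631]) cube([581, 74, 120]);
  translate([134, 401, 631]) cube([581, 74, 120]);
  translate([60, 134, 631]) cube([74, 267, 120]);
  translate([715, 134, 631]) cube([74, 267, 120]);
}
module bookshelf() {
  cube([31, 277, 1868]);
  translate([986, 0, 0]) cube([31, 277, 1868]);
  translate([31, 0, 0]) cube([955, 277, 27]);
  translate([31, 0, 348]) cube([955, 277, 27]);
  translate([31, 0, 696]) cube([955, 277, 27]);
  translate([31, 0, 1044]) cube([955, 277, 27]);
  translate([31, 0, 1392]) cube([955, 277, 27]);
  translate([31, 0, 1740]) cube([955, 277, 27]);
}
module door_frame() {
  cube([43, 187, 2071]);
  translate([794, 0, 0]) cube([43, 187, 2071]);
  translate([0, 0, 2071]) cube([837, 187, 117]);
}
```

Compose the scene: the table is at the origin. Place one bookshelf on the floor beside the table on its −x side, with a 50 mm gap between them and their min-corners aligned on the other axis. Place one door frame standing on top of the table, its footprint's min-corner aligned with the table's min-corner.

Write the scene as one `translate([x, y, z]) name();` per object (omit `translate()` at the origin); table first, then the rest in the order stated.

table();
translate([-1067, 0, 0]) bookshelf();
translate([0, 0, 776]) door_frame();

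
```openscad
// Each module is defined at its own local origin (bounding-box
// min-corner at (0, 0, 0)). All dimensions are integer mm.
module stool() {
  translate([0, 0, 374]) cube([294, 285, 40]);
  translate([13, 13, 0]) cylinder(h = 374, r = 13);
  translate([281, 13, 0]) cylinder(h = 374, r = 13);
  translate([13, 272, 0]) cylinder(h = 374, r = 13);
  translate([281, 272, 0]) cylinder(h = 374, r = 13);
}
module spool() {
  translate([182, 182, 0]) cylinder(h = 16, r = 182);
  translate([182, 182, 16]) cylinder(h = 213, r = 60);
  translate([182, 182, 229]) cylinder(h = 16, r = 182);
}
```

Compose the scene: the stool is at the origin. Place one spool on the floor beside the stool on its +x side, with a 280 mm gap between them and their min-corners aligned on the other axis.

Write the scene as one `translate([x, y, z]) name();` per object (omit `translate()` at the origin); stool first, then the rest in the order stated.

stool();
translate([574, 0, 0]) spool();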